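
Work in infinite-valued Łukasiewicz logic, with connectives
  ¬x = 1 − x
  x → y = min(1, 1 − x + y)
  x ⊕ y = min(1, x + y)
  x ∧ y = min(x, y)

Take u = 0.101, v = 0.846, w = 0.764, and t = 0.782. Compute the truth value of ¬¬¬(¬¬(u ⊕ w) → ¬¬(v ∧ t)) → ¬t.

1.000

u ⊕ w = min(1, 0.101 + 0.764) = min(1, 0.865) = 0.865
¬(u ⊕ w) = 1 − 0.865 = 0.135
¬¬(u ⊕ w) = 1 − 0.135 = 0.865
v ∧ t = min(0.846, 0.782) = 0.782
¬(v ∧ t) = 1 − 0.782 = 0.218
¬¬(v ∧ t) = 1 − 0.218 = 0.782
¬¬(u ⊕ w) → ¬¬(v ∧ t) = min(1, 1 − 0.865 + 0.782) = min(1, 0.917) = 0.917
¬(¬¬(u ⊕ w) → ¬¬(v ∧ t)) = 1 − 0.917 = 0.083
¬¬(¬¬(u ⊕ w) → ¬¬(v ∧ t)) = 1 − 0.083 = 0.917
¬¬¬(¬¬(u ⊕ w) → ¬¬(v ∧ t)) = 1 − 0.917 = 0.083
¬t = 1 − 0.782 = 0.218
¬¬¬(¬¬(u ⊕ w) → ¬¬(v ∧ t)) → ¬t = min(1, 1 − 0.083 + 0.218) = min(1, 1.135) = 1.000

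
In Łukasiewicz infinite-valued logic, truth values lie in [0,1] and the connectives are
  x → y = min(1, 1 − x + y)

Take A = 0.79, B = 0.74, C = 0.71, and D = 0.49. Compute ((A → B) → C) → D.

0.73

A → B = min(1, 1 − 0.79 + 0.74) = min(1, 0.95) = 0.95
(A → B) → C = min(1, 1 − 0.95 + 0.71) = min(1, 0.76) = 0.76
((A → B) → C) → D = min(1, 1 − 0.76 + 0.49) = min(1, 0.73) = 0.73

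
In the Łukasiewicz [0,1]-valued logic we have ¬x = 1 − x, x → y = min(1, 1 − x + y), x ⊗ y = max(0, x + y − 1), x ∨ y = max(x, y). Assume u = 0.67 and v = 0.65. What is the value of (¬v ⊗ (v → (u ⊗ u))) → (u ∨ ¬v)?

1.00

¬v = 1 − 0.65 = 0.35
u ⊗ u = max(0, 0.67 + 0.67 − 1) = max(0, 0.34) = 0.34
v → (u ⊗ u) = min(1, 1 − 0.65 + 0.34) = min(1, 0.69) = 0.69
¬v ⊗ (v → (u ⊗ u)) = max(0, 0.35 + 0.69 − 1) = max(0, 0.04) = 0.04
u ∨ ¬v = max(0.67, 0.35) = 0.67
(¬v ⊗ (v → (u ⊗ u))) → (u ∨ ¬v) = min(1, 1 − 0.04 + 0.67) = min(1, 1.63) = 1.00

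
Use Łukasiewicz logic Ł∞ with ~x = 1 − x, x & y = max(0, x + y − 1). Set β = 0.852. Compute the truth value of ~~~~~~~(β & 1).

β & 1 = max(0, 0.852 + 1.000 − 1) = max(0, 0.852) = 0.852
~(β & 1) = 1 − 0.852 = 0.148
~~(β & 1) = 1 − 0.148 = 0.852
~~~(β & 1) = 1 − 0.852 = 0.148
~~~~(β & 1) = 1 − 0.148 = 0.852
~~~~~(β & 1) = 1 − 0.852 = 0.148
~~~~~~(β & 1) = 1 − 0.148 = 0.852
~~~~~~~(β & 1) = 1 − 0.852 = 0.148

0.148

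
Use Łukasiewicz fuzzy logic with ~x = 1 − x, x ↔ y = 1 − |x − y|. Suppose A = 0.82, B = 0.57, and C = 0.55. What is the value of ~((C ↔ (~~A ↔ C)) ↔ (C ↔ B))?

0.16

~A = 1 − 0.82 = 0.18
~~A = 1 − 0.18 = 0.82
~~A ↔ C = 1 − |0.82 − 0.55| = 1 − 0.27 = 0.73
C ↔ (~~A ↔ C) = 1 − |0.55 − 0.73| = 1 − 0.18 = 0.82
C ↔ B = 1 − |0.55 − 0.57| = 1 − 0.02 = 0.98
(C ↔ (~~A ↔ C)) ↔ (C ↔ B) = 1 − |0.82 − 0.98| = 1 − 0.16 = 0.84
~((C ↔ (~~A ↔ C)) ↔ (C ↔ B)) = 1 − 0.84 = 0.16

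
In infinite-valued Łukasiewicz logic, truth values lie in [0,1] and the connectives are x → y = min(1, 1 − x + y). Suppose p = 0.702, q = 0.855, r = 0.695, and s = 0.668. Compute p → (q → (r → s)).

1.000

r → s = min(1, 1 − 0.695 + 0.668) = min(1, 0.973) = 0.973
q → (r → s) = min(1, 1 − 0.855 + 0.973) = min(1, 1.118) = 1.000
p → (q → (r → s)) = min(1, 1 − 0.702 + 1.000) = min(1, 1.298) = 1.000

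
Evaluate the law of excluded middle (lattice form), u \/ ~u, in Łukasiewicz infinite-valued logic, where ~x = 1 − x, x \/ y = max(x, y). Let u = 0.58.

~u = 1 − 0.58 = 0.42
u \/ ~u = max(0.58, 0.42) = 0.58
(The value 0.58 < 1 shows this instance is not satisfied; not a Ł∞-tautology — its value is max(a, 1−a).)

0.58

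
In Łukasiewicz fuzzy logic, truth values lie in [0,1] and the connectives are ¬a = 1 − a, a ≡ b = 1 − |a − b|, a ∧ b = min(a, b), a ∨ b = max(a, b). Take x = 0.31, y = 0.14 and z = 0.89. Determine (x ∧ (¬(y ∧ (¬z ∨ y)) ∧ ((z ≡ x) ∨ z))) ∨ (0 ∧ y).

0.31

¬z = 1 − 0.89 = 0.11
¬z ∨ y = max(0.11, 0.14) = 0.14
y ∧ (¬z ∨ y) = min(0.14, 0.14) = 0.14
¬(y ∧ (¬z ∨ y)) = 1 − 0.14 = 0.86
z ≡ x = 1 − |0.89 − 0.31| = 1 − 0.58 = 0.42
(z ≡ x) ∨ z = max(0.42, 0.89) = 0.89
¬(y ∧ (¬z ∨ y)) ∧ ((z ≡ x) ∨ z) = min(0.86, 0.89) = 0.86
x ∧ (¬(y ∧ (¬z ∨ y)) ∧ ((z ≡ x) ∨ z)) = min(0.31, 0.86) = 0.31
0 ∧ y = min(0.00, 0.14) = 0.00
(x ∧ (¬(y ∧ (¬z ∨ y)) ∧ ((z ≡ x) ∨ z))) ∨ (0 ∧ y) = max(0.31, 0.00) = 0.31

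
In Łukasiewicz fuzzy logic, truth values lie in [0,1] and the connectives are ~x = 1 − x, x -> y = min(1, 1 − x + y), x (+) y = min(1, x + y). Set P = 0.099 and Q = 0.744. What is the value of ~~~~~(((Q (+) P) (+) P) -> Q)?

Q (+) P = min(1, 0.744 + 0.099) = min(1, 0.843) = 0.843
(Q (+) P) (+) P = min(1, 0.843 + 0.099) = min(1, 0.942) = 0.942
((Q (+) P) (+) P) -> Q = min(1, 1 − 0.942 + 0.744) = min(1, 0.802) = 0.802
~(((Q (+) P) (+) P) -> Q) = 1 − 0.802 = 0.198
~~(((Q (+) P) (+) P) -> Q) = 1 − 0.198 = 0.802
~~~(((Q (+) P) (+) P) -> Q) = 1 − 0.802 = 0.198
~~~~(((Q (+) P) (+) P) -> Q) = 1 − 0.198 = 0.802
~~~~~(((Q (+) P) (+) P) -> Q) = 1 − 0.802 = 0.198

0.198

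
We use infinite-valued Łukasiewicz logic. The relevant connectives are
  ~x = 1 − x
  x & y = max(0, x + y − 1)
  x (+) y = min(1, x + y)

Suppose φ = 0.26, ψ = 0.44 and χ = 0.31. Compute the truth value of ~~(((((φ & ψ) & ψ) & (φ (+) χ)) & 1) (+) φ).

φ & ψ = max(0, 0.26 + 0.44 − 1) = max(0, -0.30) = 0.00
(φ & ψ) & ψ = max(0, 0.00 + 0.44 − 1) = max(0, -0.56) = 0.00
φ (+) χ = min(1, 0.26 + 0.31) = min(1, 0.57) = 0.57
((φ & ψ) & ψ) & (φ (+) χ) = max(0, 0.00 + 0.57 − 1) = max(0, -0.43) = 0.00
(((φ & ψ) & ψ) & (φ (+) χ)) & 1 = max(0, 0.00 + 1.00 − 1) = max(0, 0.00) = 0.00
((((φ & ψ) & ψ) & (φ (+) χ)) & 1) (+) φ = min(1, 0.00 + 0.26) = min(1, 0.26) = 0.26
~(((((φ & ψ) & ψ) & (φ (+) χ)) & 1) (+) φ) = 1 − 0.26 = 0.74
~~(((((φ & ψ) & ψ) & (φ (+) χ)) & 1) (+) φ) = 1 − 0.74 = 0.26

0.26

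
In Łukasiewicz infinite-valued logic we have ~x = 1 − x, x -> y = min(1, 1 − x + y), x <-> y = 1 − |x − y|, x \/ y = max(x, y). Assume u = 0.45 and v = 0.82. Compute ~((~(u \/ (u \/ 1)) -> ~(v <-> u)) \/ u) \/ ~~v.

u \/ 1 = max(0.45, 1.00) = 1.00
u \/ (u \/ 1) = max(0.45, 1.00) = 1.00
~(u \/ (u \/ 1)) = 1 − 1.00 = 0.00
v <-> u = 1 − |0.82 − 0.45| = 1 − 0.37 = 0.63
~(v <-> u) = 1 − 0.63 = 0.37
~(u \/ (u \/ 1)) -> ~(v <-> u) = min(1, 1 − 0.00 + 0.37) = min(1, 1.37) = 1.00
(~(u \/ (u \/ 1)) -> ~(v <-> u)) \/ u = max(1.00, 0.45) = 1.00
~((~(u \/ (u \/ 1)) -> ~(v <-> u)) \/ u) = 1 − 1.00 = 0.00
~v = 1 − 0.82 = 0.18
~~v = 1 − 0.18 = 0.82
~((~(u \/ (u \/ 1)) -> ~(v <-> u)) \/ u) \/ ~~v = max(0.00, 0.82) = 0.82

0.82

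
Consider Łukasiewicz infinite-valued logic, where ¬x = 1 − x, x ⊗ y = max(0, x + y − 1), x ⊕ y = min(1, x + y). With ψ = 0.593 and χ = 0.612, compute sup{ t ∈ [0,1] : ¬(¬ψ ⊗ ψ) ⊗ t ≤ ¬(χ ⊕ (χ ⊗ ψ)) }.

0.183

¬ψ = 1 − 0.593 = 0.407
¬ψ ⊗ ψ = max(0, 0.407 + 0.593 − 1) = max(0, 0.000) = 0.000
¬(¬ψ ⊗ ψ) = 1 − 0.000 = 1.000
So the left factor is ¬(¬ψ ⊗ ψ) = 1.000.
χ ⊗ ψ = max(0, 0.612 + 0.593 − 1) = max(0, 0.205) = 0.205
χ ⊕ (χ ⊗ ψ) = min(1, 0.612 + 0.205) = min(1, 0.817) = 0.817
¬(χ ⊕ (χ ⊗ ψ)) = 1 − 0.817 = 0.183
So the right-hand bound is ¬(χ ⊕ (χ ⊗ ψ)) = 0.183.
The residuum of the Łukasiewicz t-norm gives the supremum: min(1, 1 − 1.000 + 0.183).
1 − 1.000 + 0.183 = 0.183, so t = min(1, 0.183) = 0.183.
Check: 1.000 ⊗ 0.183 = max(0, 0.183) = 0.183 ≤ 0.183.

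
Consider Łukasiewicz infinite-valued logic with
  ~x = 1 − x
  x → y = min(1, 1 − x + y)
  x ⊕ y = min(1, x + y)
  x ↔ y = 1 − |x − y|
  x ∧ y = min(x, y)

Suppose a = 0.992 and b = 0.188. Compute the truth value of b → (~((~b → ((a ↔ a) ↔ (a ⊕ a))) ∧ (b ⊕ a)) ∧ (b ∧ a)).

0.812

~b = 1 − 0.188 = 0.812
a ↔ a = 1 − |0.992 − 0.992| = 1 − 0.000 = 1.000
a ⊕ a = min(1, 0.992 + 0.992) = min(1, 1.984) = 1.000
(a ↔ a) ↔ (a ⊕ a) = 1 − |1.000 − 1.000| = 1 − 0.000 = 1.000
~b → ((a ↔ a) ↔ (a ⊕ a)) = min(1, 1 − 0.812 + 1.000) = min(1, 1.188) = 1.000
b ⊕ a = min(1, 0.188 + 0.992) = min(1, 1.180) = 1.000
(~b → ((a ↔ a) ↔ (a ⊕ a))) ∧ (b ⊕ a) = min(1.000, 1.000) = 1.000
~((~b → ((a ↔ a) ↔ (a ⊕ a))) ∧ (b ⊕ a)) = 1 − 1.000 = 0.000
b ∧ a = min(0.188, 0.992) = 0.188
~((~b → ((a ↔ a) ↔ (a ⊕ a))) ∧ (b ⊕ a)) ∧ (b ∧ a) = min(0.000, 0.188) = 0.000
b → (~((~b → ((a ↔ a) ↔ (a ⊕ a))) ∧ (b ⊕ a)) ∧ (b ∧ a)) = min(1, 1 − 0.188 + 0.000) = min(1, 0.812) = 0.812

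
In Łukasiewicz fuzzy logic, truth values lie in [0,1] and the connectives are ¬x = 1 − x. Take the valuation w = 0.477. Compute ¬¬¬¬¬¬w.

0.477

¬w = 1 − 0.477 = 0.523
¬¬w = 1 − 0.523 = 0.477
¬¬¬w = 1 − 0.477 = 0.523
¬¬¬¬w = 1 − 0.523 = 0.477
¬¬¬¬¬w = 1 − 0.477 = 0.523
¬¬¬¬¬¬w = 1 − 0.523 = 0.477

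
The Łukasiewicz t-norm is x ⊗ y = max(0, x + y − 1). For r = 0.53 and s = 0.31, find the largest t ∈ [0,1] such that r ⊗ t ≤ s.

The residuum of the Łukasiewicz t-norm gives the supremum: min(1, 1 − 0.53 + 0.31).
1 − 0.53 + 0.31 = 0.78, so t = min(1, 0.78) = 0.78.
Check: 0.53 ⊗ 0.78 = max(0, 0.31) = 0.31 ≤ 0.31.

0.78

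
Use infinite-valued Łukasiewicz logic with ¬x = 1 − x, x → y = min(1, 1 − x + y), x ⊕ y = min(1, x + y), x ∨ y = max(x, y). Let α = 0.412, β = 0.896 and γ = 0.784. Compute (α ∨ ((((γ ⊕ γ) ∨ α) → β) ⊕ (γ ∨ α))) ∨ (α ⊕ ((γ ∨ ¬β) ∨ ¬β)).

γ ⊕ γ = min(1, 0.784 + 0.784) = min(1, 1.568) = 1.000
(γ ⊕ γ) ∨ α = max(1.000, 0.412) = 1.000
((γ ⊕ γ) ∨ α) → β = min(1, 1 − 1.000 + 0.896) = min(1, 0.896) = 0.896
γ ∨ α = max(0.784, 0.412) = 0.784
(((γ ⊕ γ) ∨ α) → β) ⊕ (γ ∨ α) = min(1, 0.896 + 0.784) = min(1, 1.680) = 1.000
α ∨ ((((γ ⊕ γ) ∨ α) → β) ⊕ (γ ∨ α)) = max(0.412, 1.000) = 1.000
¬β = 1 − 0.896 = 0.104
γ ∨ ¬β = max(0.784, 0.104) = 0.784
(γ ∨ ¬β) ∨ ¬β = max(0.784, 0.104) = 0.784
α ⊕ ((γ ∨ ¬β) ∨ ¬β) = min(1, 0.412 + 0.784) = min(1, 1.196) = 1.000
(α ∨ ((((γ ⊕ γ) ∨ α) → β) ⊕ (γ ∨ α))) ∨ (α ⊕ ((γ ∨ ¬β) ∨ ¬β)) = max(1.000, 1.000) = 1.000

1.000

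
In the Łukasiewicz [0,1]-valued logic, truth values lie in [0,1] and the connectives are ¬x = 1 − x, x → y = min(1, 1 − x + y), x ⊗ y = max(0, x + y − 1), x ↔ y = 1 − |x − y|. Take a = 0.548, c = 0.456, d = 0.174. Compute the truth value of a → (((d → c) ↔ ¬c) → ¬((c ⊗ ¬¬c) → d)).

0.908

d → c = min(1, 1 − 0.174 + 0.456) = min(1, 1.282) = 1.000
¬c = 1 − 0.456 = 0.544
(d → c) ↔ ¬c = 1 − |1.000 − 0.544| = 1 − 0.456 = 0.544
¬¬c = 1 − 0.544 = 0.456
c ⊗ ¬¬c = max(0, 0.456 + 0.456 − 1) = max(0, -0.088) = 0.000
(c ⊗ ¬¬c) → d = min(1, 1 − 0.000 + 0.174) = min(1, 1.174) = 1.000
¬((c ⊗ ¬¬c) → d) = 1 − 1.000 = 0.000
((d → c) ↔ ¬c) → ¬((c ⊗ ¬¬c) → d) = min(1, 1 − 0.544 + 0.000) = min(1, 0.456) = 0.456
a → (((d → c) ↔ ¬c) → ¬((c ⊗ ¬¬c) → d)) = min(1, 1 − 0.548 + 0.456) = min(1, 0.908) = 0.908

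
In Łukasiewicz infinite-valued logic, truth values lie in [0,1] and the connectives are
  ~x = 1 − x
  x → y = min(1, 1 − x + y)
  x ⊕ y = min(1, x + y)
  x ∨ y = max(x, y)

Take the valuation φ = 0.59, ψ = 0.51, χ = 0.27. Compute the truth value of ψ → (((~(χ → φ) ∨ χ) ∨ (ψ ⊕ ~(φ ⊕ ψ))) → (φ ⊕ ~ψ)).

χ → φ = min(1, 1 − 0.27 + 0.59) = min(1, 1.32) = 1.00
~(χ → φ) = 1 − 1.00 = 0.00
~(χ → φ) ∨ χ = max(0.00, 0.27) = 0.27
φ ⊕ ψ = min(1, 0.59 + 0.51) = min(1, 1.10) = 1.00
~(φ ⊕ ψ) = 1 − 1.00 = 0.00
ψ ⊕ ~(φ ⊕ ψ) = min(1, 0.51 + 0.00) = min(1, 0.51) = 0.51
(~(χ → φ) ∨ χ) ∨ (ψ ⊕ ~(φ ⊕ ψ)) = max(0.27, 0.51) = 0.51
~ψ = 1 − 0.51 = 0.49
φ ⊕ ~ψ = min(1, 0.59 + 0.49) = min(1, 1.08) = 1.00
((~(χ → φ) ∨ χ) ∨ (ψ ⊕ ~(φ ⊕ ψ))) → (φ ⊕ ~ψ) = min(1, 1 − 0.51 + 1.00) = min(1, 1.49) = 1.00
ψ → (((~(χ → φ) ∨ χ) ∨ (ψ ⊕ ~(φ ⊕ ψ))) → (φ ⊕ ~ψ)) = min(1, 1 − 0.51 + 1.00) = min(1, 1.49) = 1.00

1.00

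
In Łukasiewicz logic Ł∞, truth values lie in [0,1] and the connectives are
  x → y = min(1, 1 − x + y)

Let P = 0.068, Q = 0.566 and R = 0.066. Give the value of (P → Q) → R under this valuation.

P → Q = min(1, 1 − 0.068 + 0.566) = min(1, 1.498) = 1.000
(P → Q) → R = min(1, 1 − 1.000 + 0.066) = min(1, 0.066) = 0.066

0.066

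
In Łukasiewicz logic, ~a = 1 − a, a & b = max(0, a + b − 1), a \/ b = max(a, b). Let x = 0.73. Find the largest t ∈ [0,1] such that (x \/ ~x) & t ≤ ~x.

0.54

~x = 1 − 0.73 = 0.27
x \/ ~x = max(0.73, 0.27) = 0.73
So the left factor is x \/ ~x = 0.73.
So the right-hand bound is ~x = 0.27.
The residuum of the Łukasiewicz t-norm gives the supremum: min(1, 1 − 0.73 + 0.27).
1 − 0.73 + 0.27 = 0.54, so t = min(1, 0.54) = 0.54.
Check: 0.73 & 0.54 = max(0, 0.27) = 0.27 ≤ 0.27.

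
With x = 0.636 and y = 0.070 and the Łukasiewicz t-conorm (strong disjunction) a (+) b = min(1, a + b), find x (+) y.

x (+) y = min(1, 0.636 + 0.070) = min(1, 0.706) = 0.706
For comparison, the Gödel t-conorm max(a, b) would give 0.636.

0.706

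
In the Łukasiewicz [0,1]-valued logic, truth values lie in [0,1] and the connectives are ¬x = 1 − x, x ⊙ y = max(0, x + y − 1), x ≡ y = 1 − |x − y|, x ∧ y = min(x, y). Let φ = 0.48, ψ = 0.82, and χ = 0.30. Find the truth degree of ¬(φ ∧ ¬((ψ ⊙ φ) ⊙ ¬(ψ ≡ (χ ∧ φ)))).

0.52

ψ ⊙ φ = max(0, 0.82 + 0.48 − 1) = max(0, 0.30) = 0.30
χ ∧ φ = min(0.30, 0.48) = 0.30
ψ ≡ (χ ∧ φ) = 1 − |0.82 − 0.30| = 1 − 0.52 = 0.48
¬(ψ ≡ (χ ∧ φ)) = 1 − 0.48 = 0.52
(ψ ⊙ φ) ⊙ ¬(ψ ≡ (χ ∧ φ)) = max(0, 0.30 + 0.52 − 1) = max(0, -0.18) = 0.00
¬((ψ ⊙ φ) ⊙ ¬(ψ ≡ (χ ∧ φ))) = 1 − 0.00 = 1.00
φ ∧ ¬((ψ ⊙ φ) ⊙ ¬(ψ ≡ (χ ∧ φ))) = min(0.48, 1.00) = 0.48
¬(φ ∧ ¬((ψ ⊙ φ) ⊙ ¬(ψ ≡ (χ ∧ φ)))) = 1 − 0.48 = 0.52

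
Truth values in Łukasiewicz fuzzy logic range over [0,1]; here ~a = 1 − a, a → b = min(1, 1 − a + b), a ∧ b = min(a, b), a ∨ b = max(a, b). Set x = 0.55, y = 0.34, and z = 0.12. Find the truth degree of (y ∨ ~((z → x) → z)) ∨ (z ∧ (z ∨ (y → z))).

z → x = min(1, 1 − 0.12 + 0.55) = min(1, 1.43) = 1.00
(z → x) → z = min(1, 1 − 1.00 + 0.12) = min(1, 0.12) = 0.12
~((z → x) → z) = 1 − 0.12 = 0.88
y ∨ ~((z → x) → z) = max(0.34, 0.88) = 0.88
y → z = min(1, 1 − 0.34 + 0.12) = min(1, 0.78) = 0.78
z ∨ (y → z) = max(0.12, 0.78) = 0.78
z ∧ (z ∨ (y → z)) = min(0.12, 0.78) = 0.12
(y ∨ ~((z → x) → z)) ∨ (z ∧ (z ∨ (y → z))) = max(0.88, 0.12) = 0.88

0.88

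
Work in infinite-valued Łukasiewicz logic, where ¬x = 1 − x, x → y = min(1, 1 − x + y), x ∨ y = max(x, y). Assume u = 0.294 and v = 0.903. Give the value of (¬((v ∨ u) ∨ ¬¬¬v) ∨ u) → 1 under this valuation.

1.000

v ∨ u = max(0.903, 0.294) = 0.903
¬v = 1 − 0.903 = 0.097
¬¬v = 1 − 0.097 = 0.903
¬¬¬v = 1 − 0.903 = 0.097
(v ∨ u) ∨ ¬¬¬v = max(0.903, 0.097) = 0.903
¬((v ∨ u) ∨ ¬¬¬v) = 1 − 0.903 = 0.097
¬((v ∨ u) ∨ ¬¬¬v) ∨ u = max(0.097, 0.294) = 0.294
(¬((v ∨ u) ∨ ¬¬¬v) ∨ u) → 1 = min(1, 1 − 0.294 + 1.000) = min(1, 1.706) = 1.000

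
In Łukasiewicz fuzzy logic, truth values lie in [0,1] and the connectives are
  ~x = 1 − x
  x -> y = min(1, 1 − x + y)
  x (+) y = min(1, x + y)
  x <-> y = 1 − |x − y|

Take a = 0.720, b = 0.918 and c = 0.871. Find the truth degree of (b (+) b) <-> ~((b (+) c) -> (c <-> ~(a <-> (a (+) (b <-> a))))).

0.591

b (+) b = min(1, 0.918 + 0.918) = min(1, 1.836) = 1.000
b (+) c = min(1, 0.918 + 0.871) = min(1, 1.789) = 1.000
b <-> a = 1 − |0.918 − 0.720| = 1 − 0.198 = 0.802
a (+) (b <-> a) = min(1, 0.720 + 0.802) = min(1, 1.522) = 1.000
a <-> (a (+) (b <-> a)) = 1 − |0.720 − 1.000| = 1 − 0.280 = 0.720
~(a <-> (a (+) (b <-> a))) = 1 − 0.720 = 0.280
c <-> ~(a <-> (a (+) (b <-> a))) = 1 − |0.871 − 0.280| = 1 − 0.591 = 0.409
(b (+) c) -> (c <-> ~(a <-> (a (+) (b <-> a)))) = min(1, 1 − 1.000 + 0.409) = min(1, 0.409) = 0.409
~((b (+) c) -> (c <-> ~(a <-> (a (+) (b <-> a))))) = 1 − 0.409 = 0.591
(b (+) b) <-> ~((b (+) c) -> (c <-> ~(a <-> (a (+) (b <-> a))))) = 1 − |1.000 − 0.591| = 1 − 0.409 = 0.591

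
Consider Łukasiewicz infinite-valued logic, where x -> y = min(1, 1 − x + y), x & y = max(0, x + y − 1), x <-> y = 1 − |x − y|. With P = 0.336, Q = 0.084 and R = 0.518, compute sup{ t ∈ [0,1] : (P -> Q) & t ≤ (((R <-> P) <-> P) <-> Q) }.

0.818

P -> Q = min(1, 1 − 0.336 + 0.084) = min(1, 0.748) = 0.748
So the left factor is P -> Q = 0.748.
R <-> P = 1 − |0.518 − 0.336| = 1 − 0.182 = 0.818
(R <-> P) <-> P = 1 − |0.818 − 0.336| = 1 − 0.482 = 0.518
((R <-> P) <-> P) <-> Q = 1 − |0.518 − 0.084| = 1 − 0.434 = 0.566
So the right-hand bound is ((R <-> P) <-> P) <-> Q = 0.566.
The residuum of the Łukasiewicz t-norm gives the supremum: min(1, 1 − 0.748 + 0.566).
1 − 0.748 + 0.566 = 0.818, so t = min(1, 0.818) = 0.818.
Check: 0.748 & 0.818 = max(0, 0.566) = 0.566 ≤ 0.566.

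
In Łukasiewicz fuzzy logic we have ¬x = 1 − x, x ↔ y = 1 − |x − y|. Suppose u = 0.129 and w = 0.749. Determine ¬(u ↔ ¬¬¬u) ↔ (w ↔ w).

0.742

¬u = 1 − 0.129 = 0.871
¬¬u = 1 − 0.871 = 0.129
¬¬¬u = 1 − 0.129 = 0.871
u ↔ ¬¬¬u = 1 − |0.129 − 0.871| = 1 − 0.742 = 0.258
¬(u ↔ ¬¬¬u) = 1 − 0.258 = 0.742
w ↔ w = 1 − |0.749 − 0.749| = 1 − 0.000 = 1.000
¬(u ↔ ¬¬¬u) ↔ (w ↔ w) = 1 − |0.742 − 1.000| = 1 − 0.258 = 0.742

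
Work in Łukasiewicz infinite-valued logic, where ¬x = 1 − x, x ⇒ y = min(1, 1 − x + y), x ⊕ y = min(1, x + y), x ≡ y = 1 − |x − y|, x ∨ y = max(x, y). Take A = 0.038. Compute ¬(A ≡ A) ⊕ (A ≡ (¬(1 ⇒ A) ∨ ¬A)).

0.076

A ≡ A = 1 − |0.038 − 0.038| = 1 − 0.000 = 1.000
¬(A ≡ A) = 1 − 1.000 = 0.000
1 ⇒ A = min(1, 1 − 1.000 + 0.038) = min(1, 0.038) = 0.038
¬(1 ⇒ A) = 1 − 0.038 = 0.962
¬A = 1 − 0.038 = 0.962
¬(1 ⇒ A) ∨ ¬A = max(0.962, 0.962) = 0.962
A ≡ (¬(1 ⇒ A) ∨ ¬A) = 1 − |0.038 − 0.962| = 1 − 0.924 = 0.076
¬(A ≡ A) ⊕ (A ≡ (¬(1 ⇒ A) ∨ ¬A)) = min(1, 0.000 + 0.076) = min(1, 0.076) = 0.076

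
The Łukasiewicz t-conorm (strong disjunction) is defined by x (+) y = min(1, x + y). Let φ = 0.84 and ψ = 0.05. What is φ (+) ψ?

0.89

φ (+) ψ = min(1, 0.84 + 0.05) = min(1, 0.89) = 0.89
For comparison, the Gödel t-conorm max(x, y) would give 0.84.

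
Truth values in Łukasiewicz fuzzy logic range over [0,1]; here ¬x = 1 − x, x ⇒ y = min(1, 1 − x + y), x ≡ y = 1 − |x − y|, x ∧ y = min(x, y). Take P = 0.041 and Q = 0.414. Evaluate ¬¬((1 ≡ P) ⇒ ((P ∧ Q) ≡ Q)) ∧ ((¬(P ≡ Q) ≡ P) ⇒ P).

1 ≡ P = 1 − |1.000 − 0.041| = 1 − 0.959 = 0.041
P ∧ Q = min(0.041, 0.414) = 0.041
(P ∧ Q) ≡ Q = 1 − |0.041 − 0.414| = 1 − 0.373 = 0.627
(1 ≡ P) ⇒ ((P ∧ Q) ≡ Q) = min(1, 1 − 0.041 + 0.627) = min(1, 1.586) = 1.000
¬((1 ≡ P) ⇒ ((P ∧ Q) ≡ Q)) = 1 − 1.000 = 0.000
¬¬((1 ≡ P) ⇒ ((P ∧ Q) ≡ Q)) = 1 − 0.000 = 1.000
P ≡ Q = 1 − |0.041 − 0.414| = 1 − 0.373 = 0.627
¬(P ≡ Q) = 1 − 0.627 = 0.373
¬(P ≡ Q) ≡ P = 1 − |0.373 − 0.041| = 1 − 0.332 = 0.668
(¬(P ≡ Q) ≡ P) ⇒ P = min(1, 1 − 0.668 + 0.041) = min(1, 0.373) = 0.373
¬¬((1 ≡ P) ⇒ ((P ∧ Q) ≡ Q)) ∧ ((¬(P ≡ Q) ≡ P) ⇒ P) = min(1.000, 0.373) = 0.373

0.373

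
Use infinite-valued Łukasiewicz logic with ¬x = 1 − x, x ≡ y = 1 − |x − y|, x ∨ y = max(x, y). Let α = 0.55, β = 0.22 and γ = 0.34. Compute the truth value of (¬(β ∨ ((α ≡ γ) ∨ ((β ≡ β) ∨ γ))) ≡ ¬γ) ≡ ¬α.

0.89

α ≡ γ = 1 − |0.55 − 0.34| = 1 − 0.21 = 0.79
β ≡ β = 1 − |0.22 − 0.22| = 1 − 0.00 = 1.00
(β ≡ β) ∨ γ = max(1.00, 0.34) = 1.00
(α ≡ γ) ∨ ((β ≡ β) ∨ γ) = max(0.79, 1.00) = 1.00
β ∨ ((α ≡ γ) ∨ ((β ≡ β) ∨ γ)) = max(0.22, 1.00) = 1.00
¬(β ∨ ((α ≡ γ) ∨ ((β ≡ β) ∨ γ))) = 1 − 1.00 = 0.00
¬γ = 1 − 0.34 = 0.66
¬(β ∨ ((α ≡ γ) ∨ ((β ≡ β) ∨ γ))) ≡ ¬γ = 1 − |0.00 − 0.66| = 1 − 0.66 = 0.34
¬α = 1 − 0.55 = 0.45
(¬(β ∨ ((α ≡ γ) ∨ ((β ≡ β) ∨ γ))) ≡ ¬γ) ≡ ¬α = 1 − |0.34 − 0.45| = 1 − 0.11 = 0.89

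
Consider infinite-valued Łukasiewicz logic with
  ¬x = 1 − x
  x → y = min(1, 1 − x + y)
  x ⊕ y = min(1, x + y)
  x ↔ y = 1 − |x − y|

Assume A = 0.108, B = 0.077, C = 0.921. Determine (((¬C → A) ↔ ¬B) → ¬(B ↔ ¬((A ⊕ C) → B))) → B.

0.154

¬C = 1 − 0.921 = 0.079
¬C → A = min(1, 1 − 0.079 + 0.108) = min(1, 1.029) = 1.000
¬B = 1 − 0.077 = 0.923
(¬C → A) ↔ ¬B = 1 − |1.000 − 0.923| = 1 − 0.077 = 0.923
A ⊕ C = min(1, 0.108 + 0.921) = min(1, 1.029) = 1.000
(A ⊕ C) → B = min(1, 1 − 1.000 + 0.077) = min(1, 0.077) = 0.077
¬((A ⊕ C) → B) = 1 − 0.077 = 0.923
B ↔ ¬((A ⊕ C) → B) = 1 − |0.077 − 0.923| = 1 − 0.846 = 0.154
¬(B ↔ ¬((A ⊕ C) → B)) = 1 − 0.154 = 0.846
((¬C → A) ↔ ¬B) → ¬(B ↔ ¬((A ⊕ C) → B)) = min(1, 1 − 0.923 + 0.846) = min(1, 0.923) = 0.923
(((¬C → A) ↔ ¬B) → ¬(B ↔ ¬((A ⊕ C) → B))) → B = min(1, 1 − 0.923 + 0.077) = min(1, 0.154) = 0.154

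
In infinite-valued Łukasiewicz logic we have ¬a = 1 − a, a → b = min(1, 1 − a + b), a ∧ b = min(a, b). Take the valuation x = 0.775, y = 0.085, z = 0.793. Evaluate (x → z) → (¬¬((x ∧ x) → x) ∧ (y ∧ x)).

0.085

x → z = min(1, 1 − 0.775 + 0.793) = min(1, 1.018) = 1.000
x ∧ x = min(0.775, 0.775) = 0.775
(x ∧ x) → x = min(1, 1 − 0.775 + 0.775) = min(1, 1.000) = 1.000
¬((x ∧ x) → x) = 1 − 1.000 = 0.000
¬¬((x ∧ x) → x) = 1 − 0.000 = 1.000
y ∧ x = min(0.085, 0.775) = 0.085
¬¬((x ∧ x) → x) ∧ (y ∧ x) = min(1.000, 0.085) = 0.085
(x → z) → (¬¬((x ∧ x) → x) ∧ (y ∧ x)) = min(1, 1 − 1.000 + 0.085) = min(1, 0.085) = 0.085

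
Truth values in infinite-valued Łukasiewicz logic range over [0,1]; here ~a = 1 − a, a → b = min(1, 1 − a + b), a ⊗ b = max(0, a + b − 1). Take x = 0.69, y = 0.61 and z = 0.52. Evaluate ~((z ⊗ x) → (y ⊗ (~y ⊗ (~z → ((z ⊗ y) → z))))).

z ⊗ x = max(0, 0.52 + 0.69 − 1) = max(0, 0.21) = 0.21
~y = 1 − 0.61 = 0.39
~z = 1 − 0.52 = 0.48
z ⊗ y = max(0, 0.52 + 0.61 − 1) = max(0, 0.13) = 0.13
(z ⊗ y) → z = min(1, 1 − 0.13 + 0.52) = min(1, 1.39) = 1.00
~z → ((z ⊗ y) → z) = min(1, 1 − 0.48 + 1.00) = min(1, 1.52) = 1.00
~y ⊗ (~z → ((z ⊗ y) → z)) = max(0, 0.39 + 1.00 − 1) = max(0, 0.39) = 0.39
y ⊗ (~y ⊗ (~z → ((z ⊗ y) → z))) = max(0, 0.61 + 0.39 − 1) = max(0, 0.00) = 0.00
(z ⊗ x) → (y ⊗ (~y ⊗ (~z → ((z ⊗ y) → z)))) = min(1, 1 − 0.21 + 0.00) = min(1, 0.79) = 0.79
~((z ⊗ x) → (y ⊗ (~y ⊗ (~z → ((z ⊗ y) → z))))) = 1 − 0.79 = 0.21

0.21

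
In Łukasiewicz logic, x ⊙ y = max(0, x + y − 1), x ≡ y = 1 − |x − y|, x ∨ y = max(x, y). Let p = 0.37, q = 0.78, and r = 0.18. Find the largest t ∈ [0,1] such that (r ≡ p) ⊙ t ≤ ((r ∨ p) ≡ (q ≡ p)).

r ≡ p = 1 − |0.18 − 0.37| = 1 − 0.19 = 0.81
So the left factor is r ≡ p = 0.81.
r ∨ p = max(0.18, 0.37) = 0.37
q ≡ p = 1 − |0.78 − 0.37| = 1 − 0.41 = 0.59
(r ∨ p) ≡ (q ≡ p) = 1 − |0.37 − 0.59| = 1 − 0.22 = 0.78
So the right-hand bound is (r ∨ p) ≡ (q ≡ p) = 0.78.
The residuum of the Łukasiewicz t-norm gives the supremum: min(1, 1 − 0.81 + 0.78).
1 − 0.81 + 0.78 = 0.97, so t = min(1, 0.97) = 0.97.
Check: 0.81 ⊙ 0.97 = max(0, 0.78) = 0.78 ≤ 0.78.

0.97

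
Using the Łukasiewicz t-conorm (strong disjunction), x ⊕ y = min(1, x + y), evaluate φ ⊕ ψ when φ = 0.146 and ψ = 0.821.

0.967

φ ⊕ ψ = min(1, 0.146 + 0.821) = min(1, 0.967) = 0.967
For comparison, the Gödel t-conorm max(x, y) would give 0.821.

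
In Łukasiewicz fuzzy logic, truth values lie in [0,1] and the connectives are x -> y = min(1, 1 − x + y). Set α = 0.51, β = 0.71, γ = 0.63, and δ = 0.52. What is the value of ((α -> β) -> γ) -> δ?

α -> β = min(1, 1 − 0.51 + 0.71) = min(1, 1.20) = 1.00
(α -> β) -> γ = min(1, 1 − 1.00 + 0.63) = min(1, 0.63) = 0.63
((α -> β) -> γ) -> δ = min(1, 1 − 0.63 + 0.52) = min(1, 0.89) = 0.89

0.89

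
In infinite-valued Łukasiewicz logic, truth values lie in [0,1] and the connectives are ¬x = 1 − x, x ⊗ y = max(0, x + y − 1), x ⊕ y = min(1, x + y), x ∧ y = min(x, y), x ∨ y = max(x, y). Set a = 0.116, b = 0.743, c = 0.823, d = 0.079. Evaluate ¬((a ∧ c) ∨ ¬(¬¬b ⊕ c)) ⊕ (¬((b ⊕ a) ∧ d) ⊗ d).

0.884

a ∧ c = min(0.116, 0.823) = 0.116
¬b = 1 − 0.743 = 0.257
¬¬b = 1 − 0.257 = 0.743
¬¬b ⊕ c = min(1, 0.743 + 0.823) = min(1, 1.566) = 1.000
¬(¬¬b ⊕ c) = 1 − 1.000 = 0.000
(a ∧ c) ∨ ¬(¬¬b ⊕ c) = max(0.116, 0.000) = 0.116
¬((a ∧ c) ∨ ¬(¬¬b ⊕ c)) = 1 − 0.116 = 0.884
b ⊕ a = min(1, 0.743 + 0.116) = min(1, 0.859) = 0.859
(b ⊕ a) ∧ d = min(0.859, 0.079) = 0.079
¬((b ⊕ a) ∧ d) = 1 − 0.079 = 0.921
¬((b ⊕ a) ∧ d) ⊗ d = max(0, 0.921 + 0.079 − 1) = max(0, 0.000) = 0.000
¬((a ∧ c) ∨ ¬(¬¬b ⊕ c)) ⊕ (¬((b ⊕ a) ∧ d) ⊗ d) = min(1, 0.884 + 0.000) = min(1, 0.884) = 0.884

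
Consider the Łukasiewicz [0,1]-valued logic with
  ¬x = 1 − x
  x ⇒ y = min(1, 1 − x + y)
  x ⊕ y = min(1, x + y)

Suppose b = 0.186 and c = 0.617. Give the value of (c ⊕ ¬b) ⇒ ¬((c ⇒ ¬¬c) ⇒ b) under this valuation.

¬b = 1 − 0.186 = 0.814
c ⊕ ¬b = min(1, 0.617 + 0.814) = min(1, 1.431) = 1.000
¬c = 1 − 0.617 = 0.383
¬¬c = 1 − 0.383 = 0.617
c ⇒ ¬¬c = min(1, 1 − 0.617 + 0.617) = min(1, 1.000) = 1.000
(c ⇒ ¬¬c) ⇒ b = min(1, 1 − 1.000 + 0.186) = min(1, 0.186) = 0.186
¬((c ⇒ ¬¬c) ⇒ b) = 1 − 0.186 = 0.814
(c ⊕ ¬b) ⇒ ¬((c ⇒ ¬¬c) ⇒ b) = min(1, 1 − 1.000 + 0.814) = min(1, 0.814) = 0.814

0.814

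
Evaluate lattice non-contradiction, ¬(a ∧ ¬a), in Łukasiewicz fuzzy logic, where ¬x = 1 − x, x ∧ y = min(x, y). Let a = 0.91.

¬a = 1 − 0.91 = 0.09
a ∧ ¬a = min(0.91, 0.09) = 0.09
¬(a ∧ ¬a) = 1 − 0.09 = 0.91
(The value 0.91 < 1 shows this instance is not satisfied; not a Ł∞-tautology — its value is 1 − min(a, 1−a).)

0.91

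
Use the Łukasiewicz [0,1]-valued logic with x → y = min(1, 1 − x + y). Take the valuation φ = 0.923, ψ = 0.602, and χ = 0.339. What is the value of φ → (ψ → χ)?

0.814

ψ → χ = min(1, 1 − 0.602 + 0.339) = min(1, 0.737) = 0.737
φ → (ψ → χ) = min(1, 1 − 0.923 + 0.737) = min(1, 0.814) = 0.814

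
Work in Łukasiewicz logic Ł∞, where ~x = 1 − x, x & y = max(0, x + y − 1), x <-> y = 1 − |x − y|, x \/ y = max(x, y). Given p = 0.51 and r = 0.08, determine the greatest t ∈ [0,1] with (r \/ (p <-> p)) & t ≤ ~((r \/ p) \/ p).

p <-> p = 1 − |0.51 − 0.51| = 1 − 0.00 = 1.00
r \/ (p <-> p) = max(0.08, 1.00) = 1.00
So the left factor is r \/ (p <-> p) = 1.00.
r \/ p = max(0.08, 0.51) = 0.51
(r \/ p) \/ p = max(0.51, 0.51) = 0.51
~((r \/ p) \/ p) = 1 − 0.51 = 0.49
So the right-hand bound is ~((r \/ p) \/ p) = 0.49.
The residuum of the Łukasiewicz t-norm gives the supremum: min(1, 1 − 1.00 + 0.49).
1 − 1.00 + 0.49 = 0.49, so t = min(1, 0.49) = 0.49.
Check: 1.00 & 0.49 = max(0, 0.49) = 0.49 ≤ 0.49.

0.49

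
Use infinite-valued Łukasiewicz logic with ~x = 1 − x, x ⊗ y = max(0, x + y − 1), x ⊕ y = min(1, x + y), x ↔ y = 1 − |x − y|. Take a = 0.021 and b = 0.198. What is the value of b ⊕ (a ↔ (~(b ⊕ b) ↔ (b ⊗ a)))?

b ⊕ b = min(1, 0.198 + 0.198) = min(1, 0.396) = 0.396
~(b ⊕ b) = 1 − 0.396 = 0.604
b ⊗ a = max(0, 0.198 + 0.021 − 1) = max(0, -0.781) = 0.000
~(b ⊕ b) ↔ (b ⊗ a) = 1 − |0.604 − 0.000| = 1 − 0.604 = 0.396
a ↔ (~(b ⊕ b) ↔ (b ⊗ a)) = 1 − |0.021 − 0.396| = 1 − 0.375 = 0.625
b ⊕ (a ↔ (~(b ⊕ b) ↔ (b ⊗ a))) = min(1, 0.198 + 0.625) = min(1, 0.823) = 0.823

0.823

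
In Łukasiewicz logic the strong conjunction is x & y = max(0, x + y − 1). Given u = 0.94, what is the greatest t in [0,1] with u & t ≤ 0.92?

The residuum of the Łukasiewicz t-norm gives the supremum: min(1, 1 − 0.94 + 0.92).
1 − 0.94 + 0.92 = 0.98, so t = min(1, 0.98) = 0.98.
Check: 0.94 & 0.98 = max(0, 0.92) = 0.92 ≤ 0.92.

0.98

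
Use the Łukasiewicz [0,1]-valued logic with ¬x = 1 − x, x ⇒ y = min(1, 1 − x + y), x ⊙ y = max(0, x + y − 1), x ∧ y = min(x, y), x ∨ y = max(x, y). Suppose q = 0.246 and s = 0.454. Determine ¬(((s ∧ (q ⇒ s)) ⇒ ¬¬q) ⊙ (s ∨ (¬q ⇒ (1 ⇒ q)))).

q ⇒ s = min(1, 1 − 0.246 + 0.454) = min(1, 1.208) = 1.000
s ∧ (q ⇒ s) = min(0.454, 1.000) = 0.454
¬q = 1 − 0.246 = 0.754
¬¬q = 1 − 0.754 = 0.246
(s ∧ (q ⇒ s)) ⇒ ¬¬q = min(1, 1 − 0.454 + 0.246) = min(1, 0.792) = 0.792
1 ⇒ q = min(1, 1 − 1.000 + 0.246) = min(1, 0.246) = 0.246
¬q ⇒ (1 ⇒ q) = min(1, 1 − 0.754 + 0.246) = min(1, 0.492) = 0.492
s ∨ (¬q ⇒ (1 ⇒ q)) = max(0.454, 0.492) = 0.492
((s ∧ (q ⇒ s)) ⇒ ¬¬q) ⊙ (s ∨ (¬q ⇒ (1 ⇒ q))) = max(0, 0.792 + 0.492 − 1) = max(0, 0.284) = 0.284
¬(((s ∧ (q ⇒ s)) ⇒ ¬¬q) ⊙ (s ∨ (¬q ⇒ (1 ⇒ q)))) = 1 − 0.284 = 0.716

0.716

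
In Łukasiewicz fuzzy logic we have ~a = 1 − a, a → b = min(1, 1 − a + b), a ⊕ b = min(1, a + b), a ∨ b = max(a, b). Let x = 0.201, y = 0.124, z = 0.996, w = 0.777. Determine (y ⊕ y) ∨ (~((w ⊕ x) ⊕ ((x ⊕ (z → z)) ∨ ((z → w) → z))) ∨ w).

0.777

y ⊕ y = min(1, 0.124 + 0.124) = min(1, 0.248) = 0.248
w ⊕ x = min(1, 0.777 + 0.201) = min(1, 0.978) = 0.978
z → z = min(1, 1 − 0.996 + 0.996) = min(1, 1.000) = 1.000
x ⊕ (z → z) = min(1, 0.201 + 1.000) = min(1, 1.201) = 1.000
z → w = min(1, 1 − 0.996 + 0.777) = min(1, 0.781) = 0.781
(z → w) → z = min(1, 1 − 0.781 + 0.996) = min(1, 1.215) = 1.000
(x ⊕ (z → z)) ∨ ((z → w) → z) = max(1.000, 1.000) = 1.000
(w ⊕ x) ⊕ ((x ⊕ (z → z)) ∨ ((z → w) → z)) = min(1, 0.978 + 1.000) = min(1, 1.978) = 1.000
~((w ⊕ x) ⊕ ((x ⊕ (z → z)) ∨ ((z → w) → z))) = 1 − 1.000 = 0.000
~((w ⊕ x) ⊕ ((x ⊕ (z → z)) ∨ ((z → w) → z))) ∨ w = max(0.000, 0.777) = 0.777
(y ⊕ y) ∨ (~((w ⊕ x) ⊕ ((x ⊕ (z → z)) ∨ ((z → w) → z))) ∨ w) = max(0.248, 0.777) = 0.777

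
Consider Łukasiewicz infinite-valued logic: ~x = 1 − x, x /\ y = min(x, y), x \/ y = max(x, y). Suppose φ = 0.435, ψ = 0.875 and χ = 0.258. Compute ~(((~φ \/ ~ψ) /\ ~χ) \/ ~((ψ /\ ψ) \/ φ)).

~φ = 1 − 0.435 = 0.565
~ψ = 1 − 0.875 = 0.125
~φ \/ ~ψ = max(0.565, 0.125) = 0.565
~χ = 1 − 0.258 = 0.742
(~φ \/ ~ψ) /\ ~χ = min(0.565, 0.742) = 0.565
ψ /\ ψ = min(0.875, 0.875) = 0.875
(ψ /\ ψ) \/ φ = max(0.875, 0.435) = 0.875
~((ψ /\ ψ) \/ φ) = 1 − 0.875 = 0.125
((~φ \/ ~ψ) /\ ~χ) \/ ~((ψ /\ ψ) \/ φ) = max(0.565, 0.125) = 0.565
~(((~φ \/ ~ψ) /\ ~χ) \/ ~((ψ /\ ψ) \/ φ)) = 1 − 0.565 = 0.435

0.435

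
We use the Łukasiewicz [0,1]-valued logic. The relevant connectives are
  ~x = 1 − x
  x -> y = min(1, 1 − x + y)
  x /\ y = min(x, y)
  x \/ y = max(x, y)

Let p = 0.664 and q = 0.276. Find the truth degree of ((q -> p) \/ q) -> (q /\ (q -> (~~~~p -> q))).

q -> p = min(1, 1 − 0.276 + 0.664) = min(1, 1.388) = 1.000
(q -> p) \/ q = max(1.000, 0.276) = 1.000
~p = 1 − 0.664 = 0.336
~~p = 1 − 0.336 = 0.664
~~~p = 1 − 0.664 = 0.336
~~~~p = 1 − 0.336 = 0.664
~~~~p -> q = min(1, 1 − 0.664 + 0.276) = min(1, 0.612) = 0.612
q -> (~~~~p -> q) = min(1, 1 − 0.276 + 0.612) = min(1, 1.336) = 1.000
q /\ (q -> (~~~~p -> q)) = min(0.276, 1.000) = 0.276
((q -> p) \/ q) -> (q /\ (q -> (~~~~p -> q))) = min(1, 1 − 1.000 + 0.276) = min(1, 0.276) = 0.276

0.276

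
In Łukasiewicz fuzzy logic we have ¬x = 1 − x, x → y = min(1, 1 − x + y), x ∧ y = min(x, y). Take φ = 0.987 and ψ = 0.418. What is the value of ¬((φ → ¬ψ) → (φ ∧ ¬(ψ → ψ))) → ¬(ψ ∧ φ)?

0.987

¬ψ = 1 − 0.418 = 0.582
φ → ¬ψ = min(1, 1 − 0.987 + 0.582) = min(1, 0.595) = 0.595
ψ → ψ = min(1, 1 − 0.418 + 0.418) = min(1, 1.000) = 1.000
¬(ψ → ψ) = 1 − 1.000 = 0.000
φ ∧ ¬(ψ → ψ) = min(0.987, 0.000) = 0.000
(φ → ¬ψ) → (φ ∧ ¬(ψ → ψ)) = min(1, 1 − 0.595 + 0.000) = min(1, 0.405) = 0.405
¬((φ → ¬ψ) → (φ ∧ ¬(ψ → ψ))) = 1 − 0.405 = 0.595
ψ ∧ φ = min(0.418, 0.987) = 0.418
¬(ψ ∧ φ) = 1 − 0.418 = 0.582
¬((φ → ¬ψ) → (φ ∧ ¬(ψ → ψ))) → ¬(ψ ∧ φ) = min(1, 1 − 0.595 + 0.582) = min(1, 0.987) = 0.987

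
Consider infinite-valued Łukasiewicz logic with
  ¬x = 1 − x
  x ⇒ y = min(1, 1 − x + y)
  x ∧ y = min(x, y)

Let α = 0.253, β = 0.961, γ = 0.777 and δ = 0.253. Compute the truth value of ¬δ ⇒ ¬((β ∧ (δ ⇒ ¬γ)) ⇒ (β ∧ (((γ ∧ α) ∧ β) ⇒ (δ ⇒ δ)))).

0.253

¬δ = 1 − 0.253 = 0.747
¬γ = 1 − 0.777 = 0.223
δ ⇒ ¬γ = min(1, 1 − 0.253 + 0.223) = min(1, 0.970) = 0.970
β ∧ (δ ⇒ ¬γ) = min(0.961, 0.970) = 0.961
γ ∧ α = min(0.777, 0.253) = 0.253
(γ ∧ α) ∧ β = min(0.253, 0.961) = 0.253
δ ⇒ δ = min(1, 1 − 0.253 + 0.253) = min(1, 1.000) = 1.000
((γ ∧ α) ∧ β) ⇒ (δ ⇒ δ) = min(1, 1 − 0.253 + 1.000) = min(1, 1.747) = 1.000
β ∧ (((γ ∧ α) ∧ β) ⇒ (δ ⇒ δ)) = min(0.961, 1.000) = 0.961
(β ∧ (δ ⇒ ¬γ)) ⇒ (β ∧ (((γ ∧ α) ∧ β) ⇒ (δ ⇒ δ))) = min(1, 1 − 0.961 + 0.961) = min(1, 1.000) = 1.000
¬((β ∧ (δ ⇒ ¬γ)) ⇒ (β ∧ (((γ ∧ α) ∧ β) ⇒ (δ ⇒ δ)))) = 1 − 1.000 = 0.000
¬δ ⇒ ¬((β ∧ (δ ⇒ ¬γ)) ⇒ (β ∧ (((γ ∧ α) ∧ β) ⇒ (δ ⇒ δ)))) = min(1, 1 − 0.747 + 0.000) = min(1, 0.253) = 0.253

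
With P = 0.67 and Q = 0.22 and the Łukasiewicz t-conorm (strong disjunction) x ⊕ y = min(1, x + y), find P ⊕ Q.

P ⊕ Q = min(1, 0.67 + 0.22) = min(1, 0.89) = 0.89
For comparison, the Gödel t-conorm max(x, y) would give 0.67.

0.89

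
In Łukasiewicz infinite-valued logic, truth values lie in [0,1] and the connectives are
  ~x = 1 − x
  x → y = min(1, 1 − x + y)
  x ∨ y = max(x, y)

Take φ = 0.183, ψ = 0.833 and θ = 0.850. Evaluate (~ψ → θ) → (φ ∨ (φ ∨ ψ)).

~ψ = 1 − 0.833 = 0.167
~ψ → θ = min(1, 1 − 0.167 + 0.850) = min(1, 1.683) = 1.000
φ ∨ ψ = max(0.183, 0.833) = 0.833
φ ∨ (φ ∨ ψ) = max(0.183, 0.833) = 0.833
(~ψ → θ) → (φ ∨ (φ ∨ ψ)) = min(1, 1 − 1.000 + 0.833) = min(1, 0.833) = 0.833

0.833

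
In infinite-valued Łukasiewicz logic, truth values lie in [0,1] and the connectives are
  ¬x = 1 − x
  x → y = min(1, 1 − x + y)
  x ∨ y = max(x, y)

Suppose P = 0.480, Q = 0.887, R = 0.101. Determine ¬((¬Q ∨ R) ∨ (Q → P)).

0.407

¬Q = 1 − 0.887 = 0.113
¬Q ∨ R = max(0.113, 0.101) = 0.113
Q → P = min(1, 1 − 0.887 + 0.480) = min(1, 0.593) = 0.593
(¬Q ∨ R) ∨ (Q → P) = max(0.113, 0.593) = 0.593
¬((¬Q ∨ R) ∨ (Q → P)) = 1 − 0.593 = 0.407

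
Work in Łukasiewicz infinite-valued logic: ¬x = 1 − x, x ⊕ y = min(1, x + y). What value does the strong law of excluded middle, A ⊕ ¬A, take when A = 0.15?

¬A = 1 − 0.15 = 0.85
A ⊕ ¬A = min(1, 0.15 + 0.85) = min(1, 1.00) = 1.00
(As expected: always 1 in Ł∞ since a ⊕ (1−a) = 1.)

1.00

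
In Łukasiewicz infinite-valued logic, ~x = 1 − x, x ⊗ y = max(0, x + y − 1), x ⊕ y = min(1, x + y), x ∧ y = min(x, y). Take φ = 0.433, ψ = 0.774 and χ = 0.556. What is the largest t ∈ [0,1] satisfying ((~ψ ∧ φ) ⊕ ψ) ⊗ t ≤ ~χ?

~ψ = 1 − 0.774 = 0.226
~ψ ∧ φ = min(0.226, 0.433) = 0.226
(~ψ ∧ φ) ⊕ ψ = min(1, 0.226 + 0.774) = min(1, 1.000) = 1.000
So the left factor is (~ψ ∧ φ) ⊕ ψ = 1.000.
~χ = 1 − 0.556 = 0.444
So the right-hand bound is ~χ = 0.444.
The residuum of the Łukasiewicz t-norm gives the supremum: min(1, 1 − 1.000 + 0.444).
1 − 1.000 + 0.444 = 0.444, so t = min(1, 0.444) = 0.444.
Check: 1.000 ⊗ 0.444 = max(0, 0.444) = 0.444 ≤ 0.444.

0.444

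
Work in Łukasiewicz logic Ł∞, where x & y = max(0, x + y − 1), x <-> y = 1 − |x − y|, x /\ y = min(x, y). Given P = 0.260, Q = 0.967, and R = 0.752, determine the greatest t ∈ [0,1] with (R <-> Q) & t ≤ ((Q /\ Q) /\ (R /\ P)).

R <-> Q = 1 − |0.752 − 0.967| = 1 − 0.215 = 0.785
So the left factor is R <-> Q = 0.785.
Q /\ Q = min(0.967, 0.967) = 0.967
R /\ P = min(0.752, 0.260) = 0.260
(Q /\ Q) /\ (R /\ P) = min(0.967, 0.260) = 0.260
So the right-hand bound is (Q /\ Q) /\ (R /\ P) = 0.260.
The residuum of the Łukasiewicz t-norm gives the supremum: min(1, 1 − 0.785 + 0.260).
1 − 0.785 + 0.260 = 0.475, so t = min(1, 0.475) = 0.475.
Check: 0.785 & 0.475 = max(0, 0.260) = 0.260 ≤ 0.260.

0.475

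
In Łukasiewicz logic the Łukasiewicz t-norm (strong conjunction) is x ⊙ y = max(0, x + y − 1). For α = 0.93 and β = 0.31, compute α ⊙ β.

0.24

α ⊙ β = max(0, 0.93 + 0.31 − 1) = max(0, 0.24) = 0.24
For comparison, the Gödel (minimum) t-norm min(x, y) would give 0.31.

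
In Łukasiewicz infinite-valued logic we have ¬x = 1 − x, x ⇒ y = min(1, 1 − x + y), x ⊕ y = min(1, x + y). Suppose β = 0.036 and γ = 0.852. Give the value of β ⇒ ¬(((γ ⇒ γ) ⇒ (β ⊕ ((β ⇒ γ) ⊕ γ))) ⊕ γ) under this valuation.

0.964

γ ⇒ γ = min(1, 1 − 0.852 + 0.852) = min(1, 1.000) = 1.000
β ⇒ γ = min(1, 1 − 0.036 + 0.852) = min(1, 1.816) = 1.000
(β ⇒ γ) ⊕ γ = min(1, 1.000 + 0.852) = min(1, 1.852) = 1.000
β ⊕ ((β ⇒ γ) ⊕ γ) = min(1, 0.036 + 1.000) = min(1, 1.036) = 1.000
(γ ⇒ γ) ⇒ (β ⊕ ((β ⇒ γ) ⊕ γ)) = min(1, 1 − 1.000 + 1.000) = min(1, 1.000) = 1.000
((γ ⇒ γ) ⇒ (β ⊕ ((β ⇒ γ) ⊕ γ))) ⊕ γ = min(1, 1.000 + 0.852) = min(1, 1.852) = 1.000
¬(((γ ⇒ γ) ⇒ (β ⊕ ((β ⇒ γ) ⊕ γ))) ⊕ γ) = 1 − 1.000 = 0.000
β ⇒ ¬(((γ ⇒ γ) ⇒ (β ⊕ ((β ⇒ γ) ⊕ γ))) ⊕ γ) = min(1, 1 − 0.036 + 0.000) = min(1, 0.964) = 0.964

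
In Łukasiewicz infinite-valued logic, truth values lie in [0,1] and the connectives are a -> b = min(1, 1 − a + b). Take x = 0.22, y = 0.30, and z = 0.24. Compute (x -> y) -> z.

x -> y = min(1, 1 − 0.22 + 0.30) = min(1, 1.08) = 1.00
(x -> y) -> z = min(1, 1 − 1.00 + 0.24) = min(1, 0.24) = 0.24

0.24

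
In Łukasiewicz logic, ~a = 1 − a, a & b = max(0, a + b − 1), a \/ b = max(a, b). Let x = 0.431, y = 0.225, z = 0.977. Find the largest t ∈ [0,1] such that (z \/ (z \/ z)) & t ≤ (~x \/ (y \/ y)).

0.592

z \/ z = max(0.977, 0.977) = 0.977
z \/ (z \/ z) = max(0.977, 0.977) = 0.977
So the left factor is z \/ (z \/ z) = 0.977.
~x = 1 − 0.431 = 0.569
y \/ y = max(0.225, 0.225) = 0.225
~x \/ (y \/ y) = max(0.569, 0.225) = 0.569
So the right-hand bound is ~x \/ (y \/ y) = 0.569.
The residuum of the Łukasiewicz t-norm gives the supremum: min(1, 1 − 0.977 + 0.569).
1 − 0.977 + 0.569 = 0.592, so t = min(1, 0.592) = 0.592.
Check: 0.977 & 0.592 = max(0, 0.569) = 0.569 ≤ 0.569.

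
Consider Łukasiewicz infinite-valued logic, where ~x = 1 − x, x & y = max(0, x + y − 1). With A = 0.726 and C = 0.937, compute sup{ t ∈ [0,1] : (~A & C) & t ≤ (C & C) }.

~A = 1 − 0.726 = 0.274
~A & C = max(0, 0.274 + 0.937 − 1) = max(0, 0.211) = 0.211
So the left factor is ~A & C = 0.211.
C & C = max(0, 0.937 + 0.937 − 1) = max(0, 0.874) = 0.874
So the right-hand bound is C & C = 0.874.
The residuum of the Łukasiewicz t-norm gives the supremum: min(1, 1 − 0.211 + 0.874).
1 − 0.211 + 0.874 = 1.663, so t = min(1, 1.663) = 1.000.
Check: 0.211 & 1.000 = max(0, 0.211) = 0.211 ≤ 0.874.

1.000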